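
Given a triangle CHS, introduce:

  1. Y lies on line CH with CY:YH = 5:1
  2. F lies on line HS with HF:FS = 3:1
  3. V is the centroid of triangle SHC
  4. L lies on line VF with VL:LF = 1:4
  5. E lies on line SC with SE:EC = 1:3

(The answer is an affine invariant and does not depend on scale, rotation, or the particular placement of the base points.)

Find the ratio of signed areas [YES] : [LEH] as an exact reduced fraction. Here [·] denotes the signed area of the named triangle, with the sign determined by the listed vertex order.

Choose coordinates C = (0, 0), H = (1, 0), S = (0, 1).
1. Y lies on line CH with CY:YH = 5:1 ⇒ Y = (5/6, 0)
2. F lies on line HS with HF:FS = 3:1 ⇒ F = (1/4, 3/4)
3. V is the centroid of triangle SHC ⇒ V = (1/3, 1/3)
4. L lies on line VF with VL:LF = 1:4 ⇒ L = (19/60, 5/12)
5. E lies on line SC with SE:EC = 1:3 ⇒ E = (0, 3/4)
2·[YES] = -5/24, 2·[LEH] = -23/240
[YES]:[LEH] = -5/24:-23/240 = 50/23

[YES]:[LEH] = 50/23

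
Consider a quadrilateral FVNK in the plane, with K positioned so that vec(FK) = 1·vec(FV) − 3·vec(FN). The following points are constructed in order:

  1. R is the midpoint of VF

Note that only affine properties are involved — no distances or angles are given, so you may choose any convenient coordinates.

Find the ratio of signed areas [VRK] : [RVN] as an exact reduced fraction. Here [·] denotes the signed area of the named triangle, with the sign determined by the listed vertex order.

[VRK]:[RVN] = 3

Assign F = (0, 0), V = (1, 0), N = (0, 1), K = (1, -3) — the answer is frame-independent, so this choice is without loss of generality.
1. R is the midpoint of VF ⇒ R = (1/2, 0)
2·[VRK] = 3/2, 2·[RVN] = 1/2
[VRK]:[RVN] = 3/2:1/2 = 3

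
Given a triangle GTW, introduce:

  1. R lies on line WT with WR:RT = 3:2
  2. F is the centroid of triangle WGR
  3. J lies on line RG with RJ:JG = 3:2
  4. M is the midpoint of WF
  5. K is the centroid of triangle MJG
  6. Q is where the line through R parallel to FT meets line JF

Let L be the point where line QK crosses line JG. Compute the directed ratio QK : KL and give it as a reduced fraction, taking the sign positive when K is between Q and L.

Choose coordinates G = (0, 0), T = (1, 0), W = (0, 1).
1. R lies on line WT with WR:RT = 3:2 ⇒ R = (3/5, 2/5)
2. F is the centroid of triangle WGR ⇒ F = (1/5, 7/15)
3. J lies on line RG with RJ:JG = 3:2 ⇒ J = (6/25, 4/25)
4. M is the midpoint of WF ⇒ M = (1/10, 11/15)
5. K is the centroid of triangle MJG ⇒ K = (17/150, 67/225)
6. Q is where the line through R parallel to FT meets line JF ⇒ Q = (3/17, 11/17)
line QK meets JG at L = (159/2350, 53/1175)
K = Q + t·(L−Q) with t = 47/81, so QK:KL = 47/81:34/81

QK:KL = 47/34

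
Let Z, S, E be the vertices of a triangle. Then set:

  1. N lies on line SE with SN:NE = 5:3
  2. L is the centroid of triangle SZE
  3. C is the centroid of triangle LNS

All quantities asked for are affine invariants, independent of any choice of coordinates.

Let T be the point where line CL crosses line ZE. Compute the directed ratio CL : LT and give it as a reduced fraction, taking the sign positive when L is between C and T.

CL:LT = 17/24

Choose coordinates Z = (0, 0), S = (1, 0), E = (0, 1).
1. N lies on line SE with SN:NE = 5:3 ⇒ N = (3/8, 5/8)
2. L is the centroid of triangle SZE ⇒ L = (1/3, 1/3)
3. C is the centroid of triangle LNS ⇒ C = (41/72, 23/72)
line CL meets ZE at T = (0, 6/17)
L = C + t·(T−C) with t = 17/41, so CL:LT = 17/41:24/41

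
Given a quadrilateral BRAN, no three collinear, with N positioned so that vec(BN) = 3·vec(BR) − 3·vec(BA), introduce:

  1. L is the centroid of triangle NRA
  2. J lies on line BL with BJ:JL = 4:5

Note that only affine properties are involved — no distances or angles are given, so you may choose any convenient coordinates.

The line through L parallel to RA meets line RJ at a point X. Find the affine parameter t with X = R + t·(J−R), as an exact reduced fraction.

t = 9/19

Set B = (0, 0), R = (1, 0), A = (0, 1), N = (3, -3); any affine frame gives the same invariant.
1. L is the centroid of triangle NRA ⇒ L = (4/3, -2/3)
2. J lies on line BL with BJ:JL = 4:5 ⇒ J = (16/27, -8/27)
through L parallel to RA: direction (-1, 1); meets RJ at X = (46/57, -8/57)
X = R + t·(J−R) with t = 9/19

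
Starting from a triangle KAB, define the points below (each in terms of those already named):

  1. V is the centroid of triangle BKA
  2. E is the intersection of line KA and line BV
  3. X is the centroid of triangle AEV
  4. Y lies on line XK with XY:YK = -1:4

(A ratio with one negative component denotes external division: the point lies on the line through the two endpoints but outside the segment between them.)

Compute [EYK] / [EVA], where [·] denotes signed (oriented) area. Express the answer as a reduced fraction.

[EYK]:[EVA] = -4/9

Choose coordinates K = (0, 0), A = (1, 0), B = (0, 1).
1. V is the centroid of triangle BKA ⇒ V = (1/3, 1/3)
2. E is the intersection of line KA and line BV ⇒ E = (1/2, 0)
3. X is the centroid of triangle AEV ⇒ X = (11/18, 1/9)
4. Y lies on line XK with XY:YK = -1:4 ⇒ Y = (22/27, 4/27)
2·[EYK] = 2/27, 2·[EVA] = -1/6
[EYK]:[EVA] = 2/27:-1/6 = -4/9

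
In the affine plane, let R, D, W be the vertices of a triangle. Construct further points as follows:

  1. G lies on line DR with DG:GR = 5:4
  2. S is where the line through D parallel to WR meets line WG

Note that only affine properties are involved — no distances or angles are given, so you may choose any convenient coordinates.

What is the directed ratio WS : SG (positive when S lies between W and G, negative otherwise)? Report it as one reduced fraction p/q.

Set R = (0, 0), D = (1, 0), W = (0, 1); any affine frame gives the same invariant.
1. G lies on line DR with DG:GR = 5:4 ⇒ G = (4/9, 0)
2. S is where the line through D parallel to WR meets line WG ⇒ S = (1, -5/4)
S = W + t·(G−W) with t = 9/4, so WS:SG = t:(1−t) = 9/4:-5/4

WS:SG = -9/5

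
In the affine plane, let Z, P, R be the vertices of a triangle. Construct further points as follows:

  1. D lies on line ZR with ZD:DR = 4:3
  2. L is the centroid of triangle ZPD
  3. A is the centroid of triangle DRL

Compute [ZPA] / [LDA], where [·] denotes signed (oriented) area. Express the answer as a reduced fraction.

Assign Z = (0, 0), P = (1, 0), R = (0, 1) — the answer is frame-independent, so this choice is without loss of generality.
1. D lies on line ZR with ZD:DR = 4:3 ⇒ D = (0, 4/7)
2. L is the centroid of triangle ZPD ⇒ L = (1/3, 4/21)
3. A is the centroid of triangle DRL ⇒ A = (1/9, 37/63)
2·[ZPA] = 37/63, 2·[LDA] = -1/21
[ZPA]:[LDA] = 37/63:-1/21 = -37/3

[ZPA]:[LDA] = -37/3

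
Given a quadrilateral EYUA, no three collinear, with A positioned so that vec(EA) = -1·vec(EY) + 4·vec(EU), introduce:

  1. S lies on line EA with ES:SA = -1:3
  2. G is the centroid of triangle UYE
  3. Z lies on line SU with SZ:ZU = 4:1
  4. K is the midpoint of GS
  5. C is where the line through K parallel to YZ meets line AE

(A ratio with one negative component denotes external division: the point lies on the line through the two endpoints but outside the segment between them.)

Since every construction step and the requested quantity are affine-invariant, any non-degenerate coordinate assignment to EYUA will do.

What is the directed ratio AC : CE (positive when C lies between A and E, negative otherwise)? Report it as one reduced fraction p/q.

Set E = (0, 0), Y = (1, 0), U = (0, 1), A = (-1, 4); any affine frame gives the same invariant.
1. S lies on line EA with ES:SA = -1:3 ⇒ S = (1/2, -2)
2. G is the centroid of triangle UYE ⇒ G = (1/3, 1/3)
3. Z lies on line SU with SZ:ZU = 4:1 ⇒ Z = (1/10, 2/5)
4. K is the midpoint of GS ⇒ K = (5/12, -5/6)
5. C is where the line through K parallel to YZ meets line AE ⇒ C = (35/192, -35/48)
C = A + t·(E−A) with t = 227/192, so AC:CE = t:(1−t) = 227/192:-35/192

AC:CE = -227/35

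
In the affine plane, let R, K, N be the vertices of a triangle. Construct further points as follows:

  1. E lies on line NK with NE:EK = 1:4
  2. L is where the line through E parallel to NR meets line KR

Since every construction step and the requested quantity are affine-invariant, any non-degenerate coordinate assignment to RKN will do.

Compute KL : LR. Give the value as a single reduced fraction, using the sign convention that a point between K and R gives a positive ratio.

KL:LR = 4

Choose coordinates R = (0, 0), K = (1, 0), N = (0, 1).
1. E lies on line NK with NE:EK = 1:4 ⇒ E = (1/5, 4/5)
2. L is where the line through E parallel to NR meets line KR ⇒ L = (1/5, 0)
L = K + t·(R−K) with t = 4/5, so KL:LR = t:(1−t) = 4/5:1/5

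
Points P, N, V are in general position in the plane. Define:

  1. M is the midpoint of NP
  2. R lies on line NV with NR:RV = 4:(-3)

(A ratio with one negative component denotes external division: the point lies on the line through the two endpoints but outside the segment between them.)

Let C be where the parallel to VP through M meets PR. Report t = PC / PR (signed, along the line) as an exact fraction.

Set P = (0, 0), N = (1, 0), V = (0, 1); any affine frame gives the same invariant.
1. M is the midpoint of NP ⇒ M = (1/2, 0)
2. R lies on line NV with NR:RV = 4:(-3) ⇒ R = (-3, 4)
through M parallel to VP: direction (0, -1); meets PR at C = (1/2, -2/3)
C = P + t·(R−P) with t = -1/6

t = -1/6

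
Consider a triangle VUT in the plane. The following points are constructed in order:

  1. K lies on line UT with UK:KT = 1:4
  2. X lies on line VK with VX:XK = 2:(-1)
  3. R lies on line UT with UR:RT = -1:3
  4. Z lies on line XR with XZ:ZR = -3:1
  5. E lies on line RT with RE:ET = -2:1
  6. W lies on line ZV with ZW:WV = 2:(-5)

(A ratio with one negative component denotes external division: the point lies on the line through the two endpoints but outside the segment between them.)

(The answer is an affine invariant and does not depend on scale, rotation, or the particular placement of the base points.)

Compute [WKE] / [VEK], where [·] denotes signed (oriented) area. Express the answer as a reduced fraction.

Assign V = (0, 0), U = (1, 0), T = (0, 1) — the answer is frame-independent, so this choice is without loss of generality.
1. K lies on line UT with UK:KT = 1:4 ⇒ K = (4/5, 1/5)
2. X lies on line VK with VX:XK = 2:(-1) ⇒ X = (8/5, 2/5)
3. R lies on line UT with UR:RT = -1:3 ⇒ R = (3/2, -1/2)
4. Z lies on line XR with XZ:ZR = -3:1 ⇒ Z = (29/20, -19/20)
5. E lies on line RT with RE:ET = -2:1 ⇒ E = (-3/2, 5/2)
6. W lies on line ZV with ZW:WV = 2:(-5) ⇒ W = (29/12, -19/12)
2·[WKE] = 23/60, 2·[VEK] = -23/10
[WKE]:[VEK] = 23/60:-23/10 = -1/6

[WKE]:[VEK] = -1/6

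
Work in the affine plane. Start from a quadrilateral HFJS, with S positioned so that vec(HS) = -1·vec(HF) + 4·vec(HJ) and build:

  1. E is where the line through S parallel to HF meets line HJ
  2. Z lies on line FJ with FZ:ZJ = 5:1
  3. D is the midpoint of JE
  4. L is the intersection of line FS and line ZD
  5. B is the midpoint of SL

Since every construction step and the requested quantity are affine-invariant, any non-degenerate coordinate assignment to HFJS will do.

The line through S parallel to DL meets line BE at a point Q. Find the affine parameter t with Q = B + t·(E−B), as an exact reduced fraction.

t = -17/23

Assign H = (0, 0), F = (1, 0), J = (0, 1), S = (-1, 4) — the answer is frame-independent, so this choice is without loss of generality.
1. E is where the line through S parallel to HF meets line HJ ⇒ E = (0, 4)
2. Z lies on line FJ with FZ:ZJ = 5:1 ⇒ Z = (1/6, 5/6)
3. D is the midpoint of JE ⇒ D = (0, 5/2)
4. L is the intersection of line FS and line ZD ⇒ L = (1/16, 15/8)
5. B is the midpoint of SL ⇒ B = (-15/32, 47/16)
through S parallel to DL: direction (1/16, -5/8); meets BE at Q = (-75/92, 99/46)
Q = B + t·(E−B) with t = -17/23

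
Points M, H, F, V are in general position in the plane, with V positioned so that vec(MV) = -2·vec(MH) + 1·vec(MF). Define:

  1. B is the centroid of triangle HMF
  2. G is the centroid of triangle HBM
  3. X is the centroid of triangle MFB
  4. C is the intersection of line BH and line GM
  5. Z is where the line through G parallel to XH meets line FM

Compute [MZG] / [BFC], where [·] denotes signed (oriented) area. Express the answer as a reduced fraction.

[MZG]:[BFC] = 8/9

Work in coordinates with M = (0, 0), H = (1, 0), F = (0, 1), V = (-2, 1).
1. B is the centroid of triangle HMF ⇒ B = (1/3, 1/3)
2. G is the centroid of triangle HBM ⇒ G = (4/9, 1/9)
3. X is the centroid of triangle MFB ⇒ X = (1/9, 4/9)
4. C is the intersection of line BH and line GM ⇒ C = (2/3, 1/6)
5. Z is where the line through G parallel to XH meets line FM ⇒ Z = (0, 1/3)
2·[MZG] = -4/27, 2·[BFC] = -1/6
[MZG]:[BFC] = -4/27:-1/6 = 8/9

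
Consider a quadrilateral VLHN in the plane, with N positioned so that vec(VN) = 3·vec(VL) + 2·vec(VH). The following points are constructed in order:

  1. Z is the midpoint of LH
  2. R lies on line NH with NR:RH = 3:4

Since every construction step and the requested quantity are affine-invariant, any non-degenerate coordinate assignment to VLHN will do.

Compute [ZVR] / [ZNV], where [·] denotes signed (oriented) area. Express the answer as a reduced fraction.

[ZVR]:[ZNV] = -1/7

Choose coordinates V = (0, 0), L = (1, 0), H = (0, 1), N = (3, 2).
1. Z is the midpoint of LH ⇒ Z = (1/2, 1/2)
2. R lies on line NH with NR:RH = 3:4 ⇒ R = (12/7, 11/7)
2·[ZVR] = 1/14, 2·[ZNV] = -1/2
[ZVR]:[ZNV] = 1/14:-1/2 = -1/7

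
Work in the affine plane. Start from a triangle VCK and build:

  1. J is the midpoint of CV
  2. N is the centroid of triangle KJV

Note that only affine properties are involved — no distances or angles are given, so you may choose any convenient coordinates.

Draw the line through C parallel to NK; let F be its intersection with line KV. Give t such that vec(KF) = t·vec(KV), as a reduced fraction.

Set V = (0, 0), C = (1, 0), K = (0, 1); any affine frame gives the same invariant.
1. J is the midpoint of CV ⇒ J = (1/2, 0)
2. N is the centroid of triangle KJV ⇒ N = (1/6, 1/3)
through C parallel to NK: direction (-1/6, 2/3); meets KV at F = (0, 4)
F = K + t·(V−K) with t = -3

t = -3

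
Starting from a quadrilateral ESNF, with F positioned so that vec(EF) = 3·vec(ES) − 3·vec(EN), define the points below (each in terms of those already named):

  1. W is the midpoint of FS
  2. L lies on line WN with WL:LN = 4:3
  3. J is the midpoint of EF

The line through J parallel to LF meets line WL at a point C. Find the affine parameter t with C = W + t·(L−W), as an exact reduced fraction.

Choose coordinates E = (0, 0), S = (1, 0), N = (0, 1), F = (3, -3).
1. W is the midpoint of FS ⇒ W = (2, -3/2)
2. L lies on line WN with WL:LN = 4:3 ⇒ L = (6/7, -1/14)
3. J is the midpoint of EF ⇒ J = (3/2, -3/2)
through J parallel to LF: direction (15/7, -41/14); meets WL at C = (-27/7, 163/28)
C = W + t·(L−W) with t = 41/8

t = 41/8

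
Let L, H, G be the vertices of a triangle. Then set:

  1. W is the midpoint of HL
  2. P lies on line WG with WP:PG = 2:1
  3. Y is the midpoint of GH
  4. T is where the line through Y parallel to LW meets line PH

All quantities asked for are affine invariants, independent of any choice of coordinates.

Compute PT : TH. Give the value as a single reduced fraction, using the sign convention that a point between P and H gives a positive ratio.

Work in coordinates with L = (0, 0), H = (1, 0), G = (0, 1).
1. W is the midpoint of HL ⇒ W = (1/2, 0)
2. P lies on line WG with WP:PG = 2:1 ⇒ P = (1/6, 2/3)
3. Y is the midpoint of GH ⇒ Y = (1/2, 1/2)
4. T is where the line through Y parallel to LW meets line PH ⇒ T = (3/8, 1/2)
T = P + t·(H−P) with t = 1/4, so PT:TH = t:(1−t) = 1/4:3/4

PT:TH = 1/3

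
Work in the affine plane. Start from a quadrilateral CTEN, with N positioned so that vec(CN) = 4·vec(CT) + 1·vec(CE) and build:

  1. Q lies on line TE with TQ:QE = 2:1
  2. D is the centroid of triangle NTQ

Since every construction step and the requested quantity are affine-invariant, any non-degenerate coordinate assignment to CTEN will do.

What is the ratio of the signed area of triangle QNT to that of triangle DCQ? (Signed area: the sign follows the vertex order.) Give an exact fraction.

[QNT]:[DCQ] = 8/3

Choose coordinates C = (0, 0), T = (1, 0), E = (0, 1), N = (4, 1).
1. Q lies on line TE with TQ:QE = 2:1 ⇒ Q = (1/3, 2/3)
2. D is the centroid of triangle NTQ ⇒ D = (16/9, 5/9)
2·[QNT] = -8/3, 2·[DCQ] = -1
[QNT]:[DCQ] = -8/3:-1 = 8/3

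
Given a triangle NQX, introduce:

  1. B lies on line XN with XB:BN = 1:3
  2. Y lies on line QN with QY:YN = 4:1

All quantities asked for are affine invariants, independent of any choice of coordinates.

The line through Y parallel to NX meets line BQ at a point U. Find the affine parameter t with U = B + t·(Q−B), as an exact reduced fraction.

Assign N = (0, 0), Q = (1, 0), X = (0, 1) — the answer is frame-independent, so this choice is without loss of generality.
1. B lies on line XN with XB:BN = 1:3 ⇒ B = (0, 3/4)
2. Y lies on line QN with QY:YN = 4:1 ⇒ Y = (1/5, 0)
through Y parallel to NX: direction (0, 1); meets BQ at U = (1/5, 3/5)
U = B + t·(Q−B) with t = 1/5

t = 1/5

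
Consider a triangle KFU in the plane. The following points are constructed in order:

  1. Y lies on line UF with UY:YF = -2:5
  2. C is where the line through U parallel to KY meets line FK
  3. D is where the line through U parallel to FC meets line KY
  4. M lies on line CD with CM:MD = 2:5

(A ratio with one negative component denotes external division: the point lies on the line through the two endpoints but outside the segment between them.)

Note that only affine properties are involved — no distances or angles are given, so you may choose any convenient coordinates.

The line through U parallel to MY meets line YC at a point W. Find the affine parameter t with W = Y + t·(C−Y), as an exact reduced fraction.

Work in coordinates with K = (0, 0), F = (1, 0), U = (0, 1).
1. Y lies on line UF with UY:YF = -2:5 ⇒ Y = (-2/3, 5/3)
2. C is where the line through U parallel to KY meets line FK ⇒ C = (2/5, 0)
3. D is where the line through U parallel to FC meets line KY ⇒ D = (-2/5, 1)
4. M lies on line CD with CM:MD = 2:5 ⇒ M = (6/35, 2/7)
through U parallel to MY: direction (-88/105, 29/21); meets YC at W = (22/5, -25/4)
W = Y + t·(C−Y) with t = 19/4

t = 19/4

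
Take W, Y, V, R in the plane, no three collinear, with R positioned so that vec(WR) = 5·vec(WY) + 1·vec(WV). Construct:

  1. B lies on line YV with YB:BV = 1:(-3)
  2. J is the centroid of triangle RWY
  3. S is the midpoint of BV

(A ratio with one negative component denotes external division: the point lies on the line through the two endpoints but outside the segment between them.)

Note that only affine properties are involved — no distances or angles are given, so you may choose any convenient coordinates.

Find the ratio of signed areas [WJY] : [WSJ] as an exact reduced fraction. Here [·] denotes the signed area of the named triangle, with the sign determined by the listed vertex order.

[WJY]:[WSJ] = 4/3

Choose coordinates W = (0, 0), Y = (1, 0), V = (0, 1), R = (5, 1).
1. B lies on line YV with YB:BV = 1:(-3) ⇒ B = (3/2, -1/2)
2. J is the centroid of triangle RWY ⇒ J = (2, 1/3)
3. S is the midpoint of BV ⇒ S = (3/4, 1/4)
2·[WJY] = -1/3, 2·[WSJ] = -1/4
[WJY]:[WSJ] = -1/3:-1/4 = 4/3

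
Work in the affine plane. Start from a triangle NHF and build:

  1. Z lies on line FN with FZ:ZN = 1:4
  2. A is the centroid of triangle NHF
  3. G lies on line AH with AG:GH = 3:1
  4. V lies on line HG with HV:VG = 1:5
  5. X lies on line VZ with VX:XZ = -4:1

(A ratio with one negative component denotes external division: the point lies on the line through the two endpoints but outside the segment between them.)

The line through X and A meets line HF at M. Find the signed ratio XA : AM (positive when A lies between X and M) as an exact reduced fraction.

Assign N = (0, 0), H = (1, 0), F = (0, 1) — the answer is frame-independent, so this choice is without loss of generality.
1. Z lies on line FN with FZ:ZN = 1:4 ⇒ Z = (0, 4/5)
2. A is the centroid of triangle NHF ⇒ A = (1/3, 1/3)
3. G lies on line AH with AG:GH = 3:1 ⇒ G = (5/6, 1/12)
4. V lies on line HG with HV:VG = 1:5 ⇒ V = (35/36, 1/72)
5. X lies on line VZ with VX:XZ = -4:1 ⇒ X = (-35/108, 1147/1080)
line XA meets HF at M = (-211/77, 288/77)
A = X + t·(M−X) with t = -77/283, so XA:AM = -77/283:360/283

XA:AM = -77/360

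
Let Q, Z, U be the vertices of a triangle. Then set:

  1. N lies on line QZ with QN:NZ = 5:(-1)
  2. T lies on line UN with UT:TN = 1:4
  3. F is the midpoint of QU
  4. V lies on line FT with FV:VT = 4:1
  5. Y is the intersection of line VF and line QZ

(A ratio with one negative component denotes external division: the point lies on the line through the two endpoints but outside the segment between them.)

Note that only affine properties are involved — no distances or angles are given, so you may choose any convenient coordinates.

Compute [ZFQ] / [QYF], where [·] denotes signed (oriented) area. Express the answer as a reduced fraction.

[ZFQ]:[QYF] = -12/5

Assign Q = (0, 0), Z = (1, 0), U = (0, 1) — the answer is frame-independent, so this choice is without loss of generality.
1. N lies on line QZ with QN:NZ = 5:(-1) ⇒ N = (5/4, 0)
2. T lies on line UN with UT:TN = 1:4 ⇒ T = (1/4, 4/5)
3. F is the midpoint of QU ⇒ F = (0, 1/2)
4. V lies on line FT with FV:VT = 4:1 ⇒ V = (1/5, 37/50)
5. Y is the intersection of line VF and line QZ ⇒ Y = (-5/12, 0)
2·[ZFQ] = 1/2, 2·[QYF] = -5/24
[ZFQ]:[QYF] = 1/2:-5/24 = -12/5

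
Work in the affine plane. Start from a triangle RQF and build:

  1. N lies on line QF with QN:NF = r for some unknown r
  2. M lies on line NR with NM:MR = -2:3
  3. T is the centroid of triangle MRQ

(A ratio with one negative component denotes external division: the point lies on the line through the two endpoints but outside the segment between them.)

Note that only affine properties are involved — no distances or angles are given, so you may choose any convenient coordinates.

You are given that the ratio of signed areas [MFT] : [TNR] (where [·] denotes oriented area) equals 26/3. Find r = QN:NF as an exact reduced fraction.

Work in coordinates with R = (0, 0), Q = (1, 0), F = (0, 1).
1. With QN:NF = r, write λ = r/(r+1) so N = Q + λ·(F−Q); N is affine-linear in λ
2. M lies on line NR with NM:MR = -2:3 ⇒ M is an affine combination of earlier points and hence also affine-linear in λ
3. T is the centroid of triangle MRQ ⇒ T is an affine combination of earlier points and hence also affine-linear in λ
Every point depending on N is an affine combination of N and λ-independent points, so each such coordinate is linear in λ; the λ² term in each signed area is a multiple of (F−Q)×(F−Q) = 0, so 2·[MFT] and 2·[TNR] are each linear in λ. Evaluating at λ=0 and λ=1:
  2·[MFT] = −λ + 5/3,   2·[TNR] = 1/3·λ
So [MFT]:[TNR] = (−λ + 5/3) / (1/3·λ). Setting this equal to 26/3:
  −λ + 5/3 = 26/3·(1/3·λ)  ⇒  λ = 3/7
Then r = λ/(1−λ) = (3/7)/(4/7) = 3/4. Check: with r = 3/4, N = (4/7, 3/7) and [MFT]:[TNR] = 26/3 as required.

r = 3/4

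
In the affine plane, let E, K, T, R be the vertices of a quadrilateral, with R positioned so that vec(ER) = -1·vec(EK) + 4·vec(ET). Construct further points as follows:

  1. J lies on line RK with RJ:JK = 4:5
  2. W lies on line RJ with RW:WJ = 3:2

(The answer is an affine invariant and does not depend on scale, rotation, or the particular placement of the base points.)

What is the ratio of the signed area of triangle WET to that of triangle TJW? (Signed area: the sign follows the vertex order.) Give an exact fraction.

Assign E = (0, 0), K = (1, 0), T = (0, 1), R = (-1, 4) — the answer is frame-independent, so this choice is without loss of generality.
1. J lies on line RK with RJ:JK = 4:5 ⇒ J = (-1/9, 20/9)
2. W lies on line RJ with RW:WJ = 3:2 ⇒ W = (-7/15, 44/15)
2·[WET] = 7/15, 2·[TJW] = 16/45
[WET]:[TJW] = 7/15:16/45 = 21/16

[WET]:[TJW] = 21/16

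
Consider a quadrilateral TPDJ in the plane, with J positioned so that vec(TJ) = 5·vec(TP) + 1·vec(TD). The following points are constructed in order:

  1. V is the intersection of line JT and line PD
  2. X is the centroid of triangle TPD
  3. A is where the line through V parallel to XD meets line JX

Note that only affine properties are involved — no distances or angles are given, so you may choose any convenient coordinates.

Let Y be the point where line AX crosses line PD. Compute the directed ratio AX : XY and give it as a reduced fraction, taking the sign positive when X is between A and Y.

AX:XY = -4/3

Set T = (0, 0), P = (1, 0), D = (0, 1), J = (5, 1); any affine frame gives the same invariant.
1. V is the intersection of line JT and line PD ⇒ V = (5/6, 1/6)
2. X is the centroid of triangle TPD ⇒ X = (1/3, 1/3)
3. A is where the line through V parallel to XD meets line JX ⇒ A = (13/18, 7/18)
line AX meets PD at Y = (5/8, 3/8)
X = A + t·(Y−A) with t = 4, so AX:XY = 4:-3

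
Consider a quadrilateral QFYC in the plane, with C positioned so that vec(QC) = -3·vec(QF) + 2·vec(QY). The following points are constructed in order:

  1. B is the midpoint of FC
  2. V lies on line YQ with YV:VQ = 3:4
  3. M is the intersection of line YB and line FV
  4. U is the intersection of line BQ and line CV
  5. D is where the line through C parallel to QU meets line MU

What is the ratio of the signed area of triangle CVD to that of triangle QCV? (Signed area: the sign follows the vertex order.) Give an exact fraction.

[CVD]:[QCV] = 1/2

Set Q = (0, 0), F = (1, 0), Y = (0, 1), C = (-3, 2); any affine frame gives the same invariant.
1. B is the midpoint of FC ⇒ B = (-1, 1)
2. V lies on line YQ with YV:VQ = 3:4 ⇒ V = (0, 4/7)
3. M is the intersection of line YB and line FV ⇒ M = (-3/4, 1)
4. U is the intersection of line BQ and line CV ⇒ U = (-12/11, 12/11)
5. D is where the line through C parallel to QU meets line MU ⇒ D = (-27/11, 16/11)
2·[CVD] = -6/7, 2·[QCV] = -12/7
[CVD]:[QCV] = -6/7:-12/7 = 1/2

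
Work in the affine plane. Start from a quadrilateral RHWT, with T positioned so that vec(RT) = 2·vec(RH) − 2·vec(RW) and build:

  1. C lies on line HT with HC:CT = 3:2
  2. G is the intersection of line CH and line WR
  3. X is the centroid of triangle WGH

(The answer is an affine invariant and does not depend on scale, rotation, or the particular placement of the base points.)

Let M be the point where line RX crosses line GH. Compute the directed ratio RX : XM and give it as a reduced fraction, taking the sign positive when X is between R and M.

Choose coordinates R = (0, 0), H = (1, 0), W = (0, 1), T = (2, -2).
1. C lies on line HT with HC:CT = 3:2 ⇒ C = (8/5, -6/5)
2. G is the intersection of line CH and line WR ⇒ G = (0, 2)
3. X is the centroid of triangle WGH ⇒ X = (1/3, 1)
line RX meets GH at M = (2/5, 6/5)
X = R + t·(M−R) with t = 5/6, so RX:XM = 5/6:1/6

RX:XM = 5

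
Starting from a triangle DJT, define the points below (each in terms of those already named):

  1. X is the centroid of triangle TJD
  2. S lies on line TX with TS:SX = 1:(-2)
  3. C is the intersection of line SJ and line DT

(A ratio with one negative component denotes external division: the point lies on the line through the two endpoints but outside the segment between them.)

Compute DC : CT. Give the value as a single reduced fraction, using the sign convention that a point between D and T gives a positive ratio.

DC:CT = -5

Work in coordinates with D = (0, 0), J = (1, 0), T = (0, 1).
1. X is the centroid of triangle TJD ⇒ X = (1/3, 1/3)
2. S lies on line TX with TS:SX = 1:(-2) ⇒ S = (-1/3, 5/3)
3. C is the intersection of line SJ and line DT ⇒ C = (0, 5/4)
C = D + t·(T−D) with t = 5/4, so DC:CT = t:(1−t) = 5/4:-1/4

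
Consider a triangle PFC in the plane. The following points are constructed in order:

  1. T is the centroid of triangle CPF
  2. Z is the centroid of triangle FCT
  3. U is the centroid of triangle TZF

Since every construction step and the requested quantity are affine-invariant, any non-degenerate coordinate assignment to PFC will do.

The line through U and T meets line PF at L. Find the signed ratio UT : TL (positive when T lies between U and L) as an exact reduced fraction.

Assign P = (0, 0), F = (1, 0), C = (0, 1) — the answer is frame-independent, so this choice is without loss of generality.
1. T is the centroid of triangle CPF ⇒ T = (1/3, 1/3)
2. Z is the centroid of triangle FCT ⇒ Z = (4/9, 4/9)
3. U is the centroid of triangle TZF ⇒ U = (16/27, 7/27)
line UT meets PF at L = (3/2, 0)
T = U + t·(L−U) with t = -2/7, so UT:TL = -2/7:9/7

UT:TL = -2/9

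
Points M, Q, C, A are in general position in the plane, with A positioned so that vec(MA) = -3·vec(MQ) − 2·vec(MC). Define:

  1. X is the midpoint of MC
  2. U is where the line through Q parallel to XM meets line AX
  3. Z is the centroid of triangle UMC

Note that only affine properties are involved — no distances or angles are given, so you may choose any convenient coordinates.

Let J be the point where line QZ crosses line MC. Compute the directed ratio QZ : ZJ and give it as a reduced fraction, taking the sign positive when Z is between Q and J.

QZ:ZJ = 2

Assign M = (0, 0), Q = (1, 0), C = (0, 1), A = (-3, -2) — the answer is frame-independent, so this choice is without loss of generality.
1. X is the midpoint of MC ⇒ X = (0, 1/2)
2. U is where the line through Q parallel to XM meets line AX ⇒ U = (1, 4/3)
3. Z is the centroid of triangle UMC ⇒ Z = (1/3, 7/9)
line QZ meets MC at J = (0, 7/6)
Z = Q + t·(J−Q) with t = 2/3, so QZ:ZJ = 2/3:1/3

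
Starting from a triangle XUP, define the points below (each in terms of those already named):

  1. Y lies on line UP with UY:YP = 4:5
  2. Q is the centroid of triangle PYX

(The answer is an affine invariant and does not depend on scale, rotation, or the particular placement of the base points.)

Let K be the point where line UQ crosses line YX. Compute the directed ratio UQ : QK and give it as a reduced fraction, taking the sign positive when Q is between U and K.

UQ:QK = -17/5

Work in coordinates with X = (0, 0), U = (1, 0), P = (0, 1).
1. Y lies on line UP with UY:YP = 4:5 ⇒ Y = (5/9, 4/9)
2. Q is the centroid of triangle PYX ⇒ Q = (5/27, 13/27)
line UQ meets YX at K = (65/153, 52/153)
Q = U + t·(K−U) with t = 17/12, so UQ:QK = 17/12:-5/12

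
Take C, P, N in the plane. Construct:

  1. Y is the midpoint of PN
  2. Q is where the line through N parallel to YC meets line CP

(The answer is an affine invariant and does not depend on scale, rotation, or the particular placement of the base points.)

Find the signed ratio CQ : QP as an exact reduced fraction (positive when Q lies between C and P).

CQ:QP = -1/2

Work in coordinates with C = (0, 0), P = (1, 0), N = (0, 1).
1. Y is the midpoint of PN ⇒ Y = (1/2, 1/2)
2. Q is where the line through N parallel to YC meets line CP ⇒ Q = (-1, 0)
Q = C + t·(P−C) with t = -1, so CQ:QP = t:(1−t) = -1:2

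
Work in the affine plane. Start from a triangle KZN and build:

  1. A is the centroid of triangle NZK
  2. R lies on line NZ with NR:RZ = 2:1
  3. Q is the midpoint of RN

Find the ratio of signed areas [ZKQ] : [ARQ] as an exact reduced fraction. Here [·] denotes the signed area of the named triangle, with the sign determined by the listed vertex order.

[ZKQ]:[ARQ] = -6

Set K = (0, 0), Z = (1, 0), N = (0, 1); any affine frame gives the same invariant.
1. A is the centroid of triangle NZK ⇒ A = (1/3, 1/3)
2. R lies on line NZ with NR:RZ = 2:1 ⇒ R = (2/3, 1/3)
3. Q is the midpoint of RN ⇒ Q = (1/3, 2/3)
2·[ZKQ] = -2/3, 2·[ARQ] = 1/9
[ZKQ]:[ARQ] = -2/3:1/9 = -6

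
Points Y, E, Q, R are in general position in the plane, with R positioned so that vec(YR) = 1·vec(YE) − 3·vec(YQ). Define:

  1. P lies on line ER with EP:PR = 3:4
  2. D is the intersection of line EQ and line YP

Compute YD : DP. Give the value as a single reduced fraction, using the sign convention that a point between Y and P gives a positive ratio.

Work in coordinates with Y = (0, 0), E = (1, 0), Q = (0, 1), R = (1, -3).
1. P lies on line ER with EP:PR = 3:4 ⇒ P = (1, -9/7)
2. D is the intersection of line EQ and line YP ⇒ D = (-7/2, 9/2)
D = Y + t·(P−Y) with t = -7/2, so YD:DP = t:(1−t) = -7/2:9/2

YD:DP = -7/9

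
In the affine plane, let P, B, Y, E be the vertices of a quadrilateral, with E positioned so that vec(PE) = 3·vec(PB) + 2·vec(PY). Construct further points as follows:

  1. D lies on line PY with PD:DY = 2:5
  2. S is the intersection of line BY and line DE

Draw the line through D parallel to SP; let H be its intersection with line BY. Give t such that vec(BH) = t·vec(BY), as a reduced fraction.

t = 52/77

Set P = (0, 0), B = (1, 0), Y = (0, 1), E = (3, 2); any affine frame gives the same invariant.
1. D lies on line PY with PD:DY = 2:5 ⇒ D = (0, 2/7)
2. S is the intersection of line BY and line DE ⇒ S = (5/11, 6/11)
through D parallel to SP: direction (-5/11, -6/11); meets BY at H = (25/77, 52/77)
H = B + t·(Y−B) with t = 52/77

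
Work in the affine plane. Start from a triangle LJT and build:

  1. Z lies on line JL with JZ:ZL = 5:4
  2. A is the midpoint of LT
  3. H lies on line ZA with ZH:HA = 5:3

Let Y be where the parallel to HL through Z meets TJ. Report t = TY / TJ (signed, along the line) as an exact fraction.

Work in coordinates with L = (0, 0), J = (1, 0), T = (0, 1).
1. Z lies on line JL with JZ:ZL = 5:4 ⇒ Z = (4/9, 0)
2. A is the midpoint of LT ⇒ A = (0, 1/2)
3. H lies on line ZA with ZH:HA = 5:3 ⇒ H = (1/6, 5/16)
through Z parallel to HL: direction (-1/6, -5/16); meets TJ at Y = (44/69, 25/69)
Y = T + t·(J−T) with t = 44/69

t = 44/69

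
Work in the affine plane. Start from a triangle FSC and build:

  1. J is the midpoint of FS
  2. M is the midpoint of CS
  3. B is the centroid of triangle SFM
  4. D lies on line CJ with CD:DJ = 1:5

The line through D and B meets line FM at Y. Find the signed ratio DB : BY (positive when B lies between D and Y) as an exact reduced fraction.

DB:BY = -13/4

Choose coordinates F = (0, 0), S = (1, 0), C = (0, 1).
1. J is the midpoint of FS ⇒ J = (1/2, 0)
2. M is the midpoint of CS ⇒ M = (1/2, 1/2)
3. B is the centroid of triangle SFM ⇒ B = (1/2, 1/6)
4. D lies on line CJ with CD:DJ = 1:5 ⇒ D = (1/12, 5/6)
line DB meets FM at Y = (29/78, 29/78)
B = D + t·(Y−D) with t = 13/9, so DB:BY = 13/9:-4/9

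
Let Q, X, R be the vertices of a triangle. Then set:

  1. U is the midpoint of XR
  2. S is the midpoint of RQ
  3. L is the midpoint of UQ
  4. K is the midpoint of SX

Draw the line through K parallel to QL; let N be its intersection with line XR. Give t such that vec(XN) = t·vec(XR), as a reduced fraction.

Assign Q = (0, 0), X = (1, 0), R = (0, 1) — the answer is frame-independent, so this choice is without loss of generality.
1. U is the midpoint of XR ⇒ U = (1/2, 1/2)
2. S is the midpoint of RQ ⇒ S = (0, 1/2)
3. L is the midpoint of UQ ⇒ L = (1/4, 1/4)
4. K is the midpoint of SX ⇒ K = (1/2, 1/4)
through K parallel to QL: direction (1/4, 1/4); meets XR at N = (5/8, 3/8)
N = X + t·(R−X) with t = 3/8

t = 3/8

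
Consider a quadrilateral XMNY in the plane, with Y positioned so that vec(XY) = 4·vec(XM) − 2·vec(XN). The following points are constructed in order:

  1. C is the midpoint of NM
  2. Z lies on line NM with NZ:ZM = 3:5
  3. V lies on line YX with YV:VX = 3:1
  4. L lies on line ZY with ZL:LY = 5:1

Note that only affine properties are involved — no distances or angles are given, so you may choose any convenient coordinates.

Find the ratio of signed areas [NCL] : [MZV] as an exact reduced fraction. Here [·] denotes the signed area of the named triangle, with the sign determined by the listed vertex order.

[NCL]:[MZV] = 4/3

Set X = (0, 0), M = (1, 0), N = (0, 1), Y = (4, -2); any affine frame gives the same invariant.
1. C is the midpoint of NM ⇒ C = (1/2, 1/2)
2. Z lies on line NM with NZ:ZM = 3:5 ⇒ Z = (3/8, 5/8)
3. V lies on line YX with YV:VX = 3:1 ⇒ V = (1, -1/2)
4. L lies on line ZY with ZL:LY = 5:1 ⇒ L = (163/48, -25/16)
2·[NCL] = 5/12, 2·[MZV] = 5/16
[NCL]:[MZV] = 5/12:5/16 = 4/3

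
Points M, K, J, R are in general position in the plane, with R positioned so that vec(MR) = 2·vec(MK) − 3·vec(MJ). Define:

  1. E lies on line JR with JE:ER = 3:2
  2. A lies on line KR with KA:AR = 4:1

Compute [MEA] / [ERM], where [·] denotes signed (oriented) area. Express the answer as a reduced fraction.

[MEA]:[ERM] = 9/20

Choose coordinates M = (0, 0), K = (1, 0), J = (0, 1), R = (2, -3).
1. E lies on line JR with JE:ER = 3:2 ⇒ E = (6/5, -7/5)
2. A lies on line KR with KA:AR = 4:1 ⇒ A = (9/5, -12/5)
2·[MEA] = -9/25, 2·[ERM] = -4/5
[MEA]:[ERM] = -9/25:-4/5 = 9/20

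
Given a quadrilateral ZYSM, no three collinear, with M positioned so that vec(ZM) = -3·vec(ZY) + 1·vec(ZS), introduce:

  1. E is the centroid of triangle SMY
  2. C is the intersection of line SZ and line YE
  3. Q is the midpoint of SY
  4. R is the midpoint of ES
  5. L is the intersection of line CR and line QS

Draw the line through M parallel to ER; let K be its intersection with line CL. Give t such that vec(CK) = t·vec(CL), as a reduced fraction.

t = 7/12

Assign Z = (0, 0), Y = (1, 0), S = (0, 1), M = (-3, 1) — the answer is frame-independent, so this choice is without loss of generality.
1. E is the centroid of triangle SMY ⇒ E = (-2/3, 2/3)
2. C is the intersection of line SZ and line YE ⇒ C = (0, 2/5)
3. Q is the midpoint of SY ⇒ Q = (1/2, 1/2)
4. R is the midpoint of ES ⇒ R = (-1/3, 5/6)
5. L is the intersection of line CR and line QS ⇒ L = (-2, 3)
through M parallel to ER: direction (1/3, 1/6); meets CL at K = (-7/6, 23/12)
K = C + t·(L−C) with t = 7/12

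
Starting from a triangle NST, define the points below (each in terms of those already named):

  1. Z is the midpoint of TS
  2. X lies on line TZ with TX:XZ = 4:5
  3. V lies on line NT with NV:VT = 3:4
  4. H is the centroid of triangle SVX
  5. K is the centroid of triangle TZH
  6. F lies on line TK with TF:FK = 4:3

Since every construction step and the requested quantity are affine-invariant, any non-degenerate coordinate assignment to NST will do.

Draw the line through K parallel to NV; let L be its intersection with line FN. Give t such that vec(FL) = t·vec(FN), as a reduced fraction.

t = -3/4

Work in coordinates with N = (0, 0), S = (1, 0), T = (0, 1).
1. Z is the midpoint of TS ⇒ Z = (1/2, 1/2)
2. X lies on line TZ with TX:XZ = 4:5 ⇒ X = (2/9, 7/9)
3. V lies on line NT with NV:VT = 3:4 ⇒ V = (0, 3/7)
4. H is the centroid of triangle SVX ⇒ H = (11/27, 76/189)
5. K is the centroid of triangle TZH ⇒ K = (49/162, 719/1134)
6. F lies on line TK with TF:FK = 4:3 ⇒ F = (14/81, 3139/3969)
through K parallel to NV: direction (0, 3/7); meets FN at L = (49/162, 3139/2268)
L = F + t·(N−F) with t = -3/4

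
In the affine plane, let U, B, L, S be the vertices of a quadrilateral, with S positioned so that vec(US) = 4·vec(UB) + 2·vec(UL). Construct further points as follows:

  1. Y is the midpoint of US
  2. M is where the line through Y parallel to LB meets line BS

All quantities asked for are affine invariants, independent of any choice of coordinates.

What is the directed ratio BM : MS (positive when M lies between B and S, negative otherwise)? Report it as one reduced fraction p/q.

Choose coordinates U = (0, 0), B = (1, 0), L = (0, 1), S = (4, 2).
1. Y is the midpoint of US ⇒ Y = (2, 1)
2. M is where the line through Y parallel to LB meets line BS ⇒ M = (11/5, 4/5)
M = B + t·(S−B) with t = 2/5, so BM:MS = t:(1−t) = 2/5:3/5

BM:MS = 2/3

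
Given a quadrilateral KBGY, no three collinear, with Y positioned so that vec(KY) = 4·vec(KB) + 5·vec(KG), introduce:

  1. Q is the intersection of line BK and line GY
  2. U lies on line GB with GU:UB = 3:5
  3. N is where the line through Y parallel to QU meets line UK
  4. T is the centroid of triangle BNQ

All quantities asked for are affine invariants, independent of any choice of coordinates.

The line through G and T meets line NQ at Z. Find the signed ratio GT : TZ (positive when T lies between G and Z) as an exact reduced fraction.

Assign K = (0, 0), B = (1, 0), G = (0, 1), Y = (4, 5) — the answer is frame-independent, so this choice is without loss of generality.
1. Q is the intersection of line BK and line GY ⇒ Q = (-1, 0)
2. U lies on line GB with GU:UB = 3:5 ⇒ U = (3/8, 5/8)
3. N is where the line through Y parallel to QU meets line UK ⇒ N = (21/8, 35/8)
4. T is the centroid of triangle BNQ ⇒ T = (7/8, 35/24)
line GT meets NQ at Z = (-63/208, 175/208)
T = G + t·(Z−G) with t = -26/9, so GT:TZ = -26/9:35/9

GT:TZ = -26/35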